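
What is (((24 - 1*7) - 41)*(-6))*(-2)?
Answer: -288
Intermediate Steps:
(((24 - 1*7) - 41)*(-6))*(-2) = (((24 - 7) - 41)*(-6))*(-2) = ((17 - 41)*(-6))*(-2) = -24*(-6)*(-2) = 144*(-2) = -288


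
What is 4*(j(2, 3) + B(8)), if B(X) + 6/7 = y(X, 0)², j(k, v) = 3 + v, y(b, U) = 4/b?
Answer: 151/7 ≈ 21.571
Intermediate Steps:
B(X) = -6/7 + 16/X² (B(X) = -6/7 + (4/X)² = -6/7 + 16/X²)
4*(j(2, 3) + B(8)) = 4*((3 + 3) + (-6/7 + 16/8²)) = 4*(6 + (-6/7 + 16*(1/64))) = 4*(6 + (-6/7 + ¼)) = 4*(6 - 17/28) = 4*(151/28) = 151/7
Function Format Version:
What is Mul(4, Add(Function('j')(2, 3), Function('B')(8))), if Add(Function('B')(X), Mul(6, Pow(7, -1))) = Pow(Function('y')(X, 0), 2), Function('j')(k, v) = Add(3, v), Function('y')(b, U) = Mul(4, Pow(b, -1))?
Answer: Rational(151, 7) ≈ 21.571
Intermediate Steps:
Function('B')(X) = Add(Rational(-6, 7), Mul(16, Pow(X, -2))) (Function('B')(X) = Add(Rational(-6, 7), Pow(Mul(4, Pow(X, -1)), 2)) = Add(Rational(-6, 7), Mul(16, Pow(X, -2))))
Mul(4, Add(Function('j')(2, 3), Function('B')(8))) = Mul(4, Add(Add(3, 3), Add(Rational(-6, 7), Mul(16, Pow(8, -2))))) = Mul(4, Add(6, Add(Rational(-6, 7), Mul(16, Rational(1, 64))))) = Mul(4, Add(6, Add(Rational(-6, 7), Rational(1, 4)))) = Mul(4, Add(6, Rational(-17, 28))) = Mul(4, Rational(151, 28)) = Rational(151, 7)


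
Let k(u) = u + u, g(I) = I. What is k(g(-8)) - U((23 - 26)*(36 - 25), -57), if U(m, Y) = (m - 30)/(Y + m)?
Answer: -167/10 ≈ -16.700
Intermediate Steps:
U(m, Y) = (-30 + m)/(Y + m)
k(u) = 2*u
k(g(-8)) - U((23 - 26)*(36 - 25), -57) = 2*(-8) - (-30 + (23 - 26)*(36 - 25))/(-57 + (23 - 26)*(36 - 25)) = -16 - (-30 - 3*11)/(-57 - 3*11) = -16 - (-30 - 33)/(-57 - 33) = -16 - (-63)/(-90) = -16 - (-1)*(-63)/90 = -16 - 1*7/10 = -16 - 7/10 = -167/10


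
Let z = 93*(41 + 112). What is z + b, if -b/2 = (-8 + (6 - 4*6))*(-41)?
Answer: 12097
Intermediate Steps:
z = 14229 (z = 93*153 = 14229)
b = -2132 (b = -2*(-8 + (6 - 4*6))*(-41) = -2*(-8 + (6 - 24))*(-41) = -2*(-8 - 18)*(-41) = -(-52)*(-41) = -2*1066 = -2132)
z + b = 14229 - 2132 = 12097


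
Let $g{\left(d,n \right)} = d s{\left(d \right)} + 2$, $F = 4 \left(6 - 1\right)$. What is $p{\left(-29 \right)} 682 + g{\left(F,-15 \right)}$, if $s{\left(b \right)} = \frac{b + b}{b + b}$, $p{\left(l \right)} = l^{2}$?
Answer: $573584$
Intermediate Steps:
$F = 20$ ($F = 4 \cdot 5 = 20$)
$s{\left(b \right)} = 1$ ($s{\left(b \right)} = \frac{2 b}{2 b} = 2 b \frac{1}{2 b} = 1$)
$g{\left(d,n \right)} = 2 + d$ ($g{\left(d,n \right)} = d 1 + 2 = d + 2 = 2 + d$)
$p{\left(-29 \right)} 682 + g{\left(F,-15 \right)} = \left(-29\right)^{2} \cdot 682 + \left(2 + 20\right) = 841 \cdot 682 + 22 = 573562 + 22 = 573584$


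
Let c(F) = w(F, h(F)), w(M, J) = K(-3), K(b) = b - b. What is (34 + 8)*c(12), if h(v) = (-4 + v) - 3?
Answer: 0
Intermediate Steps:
h(v) = -7 + v
K(b) = 0
w(M, J) = 0
c(F) = 0
(34 + 8)*c(12) = (34 + 8)*0 = 42*0 = 0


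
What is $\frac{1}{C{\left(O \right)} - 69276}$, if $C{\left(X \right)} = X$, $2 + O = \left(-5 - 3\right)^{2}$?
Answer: $- \frac{1}{69214} \approx -1.4448 \cdot 10^{-5}$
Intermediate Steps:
$O = 62$ ($O = -2 + \left(-5 - 3\right)^{2} = -2 + \left(-8\right)^{2} = -2 + 64 = 62$)
$\frac{1}{C{\left(O \right)} - 69276} = \frac{1}{62 - 69276} = \frac{1}{-69214} = - \frac{1}{69214}$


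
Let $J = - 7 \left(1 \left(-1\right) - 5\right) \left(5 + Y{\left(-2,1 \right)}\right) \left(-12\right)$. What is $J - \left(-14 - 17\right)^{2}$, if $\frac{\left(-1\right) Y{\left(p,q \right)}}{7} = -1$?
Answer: $-7009$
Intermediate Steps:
$Y{\left(p,q \right)} = 7$ ($Y{\left(p,q \right)} = \left(-7\right) \left(-1\right) = 7$)
$J = -6048$ ($J = - 7 \left(1 \left(-1\right) - 5\right) \left(5 + 7\right) \left(-12\right) = - 7 \left(-1 - 5\right) 12 \left(-12\right) = - 7 \left(\left(-6\right) 12\right) \left(-12\right) = \left(-7\right) \left(-72\right) \left(-12\right) = 504 \left(-12\right) = -6048$)
$J - \left(-14 - 17\right)^{2} = -6048 - \left(-14 - 17\right)^{2} = -6048 - \left(-31\right)^{2} = -6048 - 961 = -7009$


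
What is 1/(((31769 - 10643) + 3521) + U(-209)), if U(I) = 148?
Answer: 1/24795 ≈ 4.0331e-5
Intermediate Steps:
1/(((31769 - 10643) + 3521) + U(-209)) = 1/(((31769 - 10643) + 3521) + 148) = 1/((21126 + 3521) + 148) = 1/(24647 + 148) = 1/24795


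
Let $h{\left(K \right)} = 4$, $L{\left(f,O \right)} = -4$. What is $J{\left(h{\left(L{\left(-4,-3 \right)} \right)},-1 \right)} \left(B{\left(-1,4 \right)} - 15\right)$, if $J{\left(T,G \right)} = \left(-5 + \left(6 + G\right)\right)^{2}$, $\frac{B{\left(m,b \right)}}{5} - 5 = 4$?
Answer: $0$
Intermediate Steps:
$B{\left(m,b \right)} = 45$ ($B{\left(m,b \right)} = 25 + 5 \cdot 4 = 25 + 20 = 45$)
$J{\left(T,G \right)} = \left(1 + G\right)^{2}$
$J{\left(h{\left(L{\left(-4,-3 \right)} \right)},-1 \right)} \left(B{\left(-1,4 \right)} - 15\right) = \left(1 - 1\right)^{2} \left(45 - 15\right) = 0^{2} \cdot 30 = 0 \cdot 30 = 0$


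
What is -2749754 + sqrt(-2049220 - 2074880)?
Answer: -2749754 + 10*I*sqrt(41241) ≈ -2.7498e+6 + 2030.8*I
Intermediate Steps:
-2749754 + sqrt(-2049220 - 2074880) = -2749754 + sqrt(-4124100) = -2749754 + 10*I*sqrt(41241)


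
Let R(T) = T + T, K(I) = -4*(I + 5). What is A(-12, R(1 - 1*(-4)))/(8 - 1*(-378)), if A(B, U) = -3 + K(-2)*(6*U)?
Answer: -723/386 ≈ -1.8731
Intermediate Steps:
K(I) = -20 - 4*I (K(I) = -4*(5 + I) = -20 - 4*I)
R(T) = 2*T
A(B, U) = -3 - 72*U (A(B, U) = -3 + (-20 - 4*(-2))*(6*U) = -3 + (-20 + 8)*(6*U) = -3 - 72*U)
A(-12, R(1 - 1*(-4)))/(8 - 1*(-378)) = (-3 - 144*(1 - 1*(-4)))/(8 - 1*(-378)) = (-3 - 144*(1 + 4))/(8 + 378) = (-3 - 144*5)/386 = (-3 - 72*10)*(1/386) = (-3 - 720)*(1/386) = -723*1/386 = -723/386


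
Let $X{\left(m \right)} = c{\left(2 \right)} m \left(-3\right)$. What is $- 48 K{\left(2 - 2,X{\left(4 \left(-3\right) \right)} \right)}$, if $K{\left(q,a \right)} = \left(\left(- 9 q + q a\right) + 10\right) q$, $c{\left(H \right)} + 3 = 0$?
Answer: $0$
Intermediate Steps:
$c{\left(H \right)} = -3$ ($c{\left(H \right)} = -3 + 0 = -3$)
$X{\left(m \right)} = 9 m$ ($X{\left(m \right)} = - 3 m \left(-3\right) = 9 m$)
$K{\left(q,a \right)} = q \left(10 - 9 q + a q\right)$ ($K{\left(q,a \right)} = \left(\left(- 9 q + a q\right) + 10\right) q = \left(10 - 9 q + a q\right) q = q \left(10 - 9 q + a q\right)$)
$- 48 K{\left(2 - 2,X{\left(4 \left(-3\right) \right)} \right)} = - 48 \left(2 - 2\right) \left(10 - 9 \left(2 - 2\right) + 9 \cdot 4 \left(-3\right) \left(2 - 2\right)\right) = - 48 \cdot 0 \left(10 - 0 + 9 \left(-12\right) 0\right) = - 48 \cdot 0 \left(10 + 0 - 0\right) = - 48 \cdot 0 \left(10 + 0 + 0\right) = - 48 \cdot 0 \cdot 10 = \left(-48\right) 0 = 0$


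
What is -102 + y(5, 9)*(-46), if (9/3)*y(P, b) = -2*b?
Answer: 174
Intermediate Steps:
y(P, b) = -2*b/3 (y(P, b) = (-2*b)/3 = -2*b/3)
-102 + y(5, 9)*(-46) = -102 - 2/3*9*(-46) = -102 - 6*(-46) = -102 + 276 = 174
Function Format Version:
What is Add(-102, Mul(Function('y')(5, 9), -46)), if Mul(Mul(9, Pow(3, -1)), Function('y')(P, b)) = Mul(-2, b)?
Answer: 174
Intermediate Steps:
Function('y')(P, b) = Mul(Rational(-2, 3), b) (Function('y')(P, b) = Mul(Rational(1, 3), Mul(-2, b)) = Mul(Rational(-2, 3), b))
Add(-102, Mul(Function('y')(5, 9), -46)) = Add(-102, Mul(Mul(Rational(-2, 3), 9), -46)) = Add(-102, Mul(-6, -46)) = Add(-102, 276) = 174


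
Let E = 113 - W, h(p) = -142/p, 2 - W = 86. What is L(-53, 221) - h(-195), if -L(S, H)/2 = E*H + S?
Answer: -16958902/195 ≈ -86969.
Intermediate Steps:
W = -84 (W = 2 - 1*86 = 2 - 86 = -84)
E = 197 (E = 113 - 1*(-84) = 113 + 84 = 197)
L(S, H) = -394*H - 2*S (L(S, H) = -2*(197*H + S) = -2*(S + 197*H) = -394*H - 2*S)
L(-53, 221) - h(-195) = (-394*221 - 2*(-53)) - (-142)/(-195) = (-87074 + 106) - (-142)*(-1)/195 = -86968 - 1*142/195 = -86968 - 142/195 = -16958902/195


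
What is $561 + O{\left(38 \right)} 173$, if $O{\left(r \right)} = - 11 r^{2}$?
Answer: $-2747371$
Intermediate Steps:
$561 + O{\left(38 \right)} 173 = 561 + - 11 \cdot 38^{2} \cdot 173 = 561 + \left(-11\right) 1444 \cdot 173 = 561 - 2747932 = -2747371$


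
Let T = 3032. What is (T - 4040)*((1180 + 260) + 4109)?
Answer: -5593392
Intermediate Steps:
(T - 4040)*((1180 + 260) + 4109) = (3032 - 4040)*((1180 + 260) + 4109) = -1008*(1440 + 4109) = -1008*5549 = -5593392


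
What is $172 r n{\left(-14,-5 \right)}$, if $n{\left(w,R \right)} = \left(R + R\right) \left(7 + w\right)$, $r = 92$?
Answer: $1107680$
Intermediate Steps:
$n{\left(w,R \right)} = 2 R \left(7 + w\right)$
$172 r n{\left(-14,-5 \right)} = 172 \cdot 92 \cdot 2 \left(-5\right) \left(7 - 14\right) = 15824 \cdot 2 \left(-5\right) \left(-7\right) = 15824 \cdot 70 = 1107680$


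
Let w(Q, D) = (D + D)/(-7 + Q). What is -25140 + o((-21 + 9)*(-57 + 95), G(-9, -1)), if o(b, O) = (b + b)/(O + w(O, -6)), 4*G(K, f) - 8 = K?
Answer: -4203612/163 ≈ -25789.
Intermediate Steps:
G(K, f) = 2 + K/4
w(Q, D) = 2*D/(-7 + Q) (w(Q, D) = (2*D)/(-7 + Q) = 2*D/(-7 + Q))
o(b, O) = 2*b/(O - 12/(-7 + O)) (o(b, O) = (b + b)/(O + 2*(-6)/(-7 + O)) = (2*b)/(O - 12/(-7 + O)) = 2*b/(O - 12/(-7 + O)))
-25140 + o((-21 + 9)*(-57 + 95), G(-9, -1)) = -25140 + 2*((-21 + 9)*(-57 + 95))*(-7 + (2 + (¼)*(-9)))/(-12 + (2 + (¼)*(-9))*(-7 + (2 + (¼)*(-9)))) = -25140 + 2*(-12*38)*(-7 + (2 - 9/4))/(-12 + (2 - 9/4)*(-7 + (2 - 9/4))) = -25140 + 2*(-456)*(-7 - ¼)/(-12 - (-7 - ¼)/4) = -25140 + 2*(-456)*(-29/4)/(-12 - ¼*(-29/4)) = -25140 + 2*(-456)*(-29/4)/(-12 + 29/16) = -25140 + 2*(-456)*(-29/4)/(-163/16) = -25140 + 2*(-456)*(-16/163)*(-29/4) = -25140 - 105792/163 = -4203612/163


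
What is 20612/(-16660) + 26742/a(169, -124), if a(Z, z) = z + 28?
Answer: -18645853/66640 ≈ -279.80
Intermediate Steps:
a(Z, z) = 28 + z
20612/(-16660) + 26742/a(169, -124) = 20612/(-16660) + 26742/(28 - 124) = 20612*(-1/16660) + 26742/(-96) = -5153/4165 + 26742*(-1/96) = -5153/4165 - 4457/16 = -18645853/66640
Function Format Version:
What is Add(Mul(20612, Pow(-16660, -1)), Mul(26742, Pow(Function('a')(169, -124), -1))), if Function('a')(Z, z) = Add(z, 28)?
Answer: Rational(-18645853, 66640) ≈ -279.80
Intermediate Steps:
Function('a')(Z, z) = Add(28, z)
Add(Mul(20612, Pow(-16660, -1)), Mul(26742, Pow(Function('a')(169, -124), -1))) = Add(Mul(20612, Pow(-16660, -1)), Mul(26742, Pow(Add(28, -124), -1))) = Add(Mul(20612, Rational(-1, 16660)), Mul(26742, Pow(-96, -1))) = Add(Rational(-5153, 4165), Mul(26742, Rational(-1, 96))) = Add(Rational(-5153, 4165), Rational(-4457, 16)) = Rational(-18645853, 66640)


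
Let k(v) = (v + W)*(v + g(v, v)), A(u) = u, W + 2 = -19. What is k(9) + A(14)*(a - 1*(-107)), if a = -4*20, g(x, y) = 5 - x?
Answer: 318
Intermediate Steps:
W = -21 (W = -2 - 19 = -21)
k(v) = -105 + 5*v (k(v) = (v - 21)*(v + (5 - v)) = (-21 + v)*5 = -105 + 5*v)
a = -80
k(9) + A(14)*(a - 1*(-107)) = (-105 + 5*9) + 14*(-80 - 1*(-107)) = (-105 + 45) + 14*(-80 + 107) = -60 + 14*27 = -60 + 378 = 318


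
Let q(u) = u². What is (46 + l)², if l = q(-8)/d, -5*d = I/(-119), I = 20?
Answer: 3802500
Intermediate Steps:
d = 4/119 (d = -4/(-119) = -4*(-1)/119 = -⅕*(-20/119) = 4/119 ≈ 0.033613)
l = 1904 (l = (-8)²/(4/119) = 64*(119/4) = 1904)
(46 + l)² = (46 + 1904)² = 1950² = 3802500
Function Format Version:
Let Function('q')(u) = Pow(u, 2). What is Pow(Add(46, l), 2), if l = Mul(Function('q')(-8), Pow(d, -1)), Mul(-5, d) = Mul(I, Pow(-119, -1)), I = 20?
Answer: 3802500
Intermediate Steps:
d = Rational(4, 119) (d = Mul(Rational(-1, 5), Mul(20, Pow(-119, -1))) = Mul(Rational(-1, 5), Mul(20, Rational(-1, 119))) = Mul(Rational(-1, 5), Rational(-20, 119)) = Rational(4, 119) ≈ 0.033613)
l = 1904 (l = Mul(Pow(-8, 2), Pow(Rational(4, 119), -1)) = Mul(64, Rational(119, 4)) = 1904)
Pow(Add(46, l), 2) = Pow(Add(46, 1904), 2) = Pow(1950, 2) = 3802500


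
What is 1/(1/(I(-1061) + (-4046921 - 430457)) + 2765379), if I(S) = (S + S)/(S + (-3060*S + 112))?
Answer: 14532275027880/40187248184320520809 ≈ 3.6161e-7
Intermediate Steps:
I(S) = 2*S/(112 - 3059*S) (I(S) = (2*S)/(S + (112 - 3060*S)) = (2*S)/(112 - 3059*S) = 2*S/(112 - 3059*S))
1/(1/(I(-1061) + (-4046921 - 430457)) + 2765379) = 1/(1/(-2*(-1061)/(-112 + 3059*(-1061)) + (-4046921 - 430457)) + 2765379) = 1/(1/(-2*(-1061)/(-112 - 3245599) - 4477378) + 2765379) = 1/(1/(-2*(-1061)/(-3245711) - 4477378) + 2765379) = 1/(1/(-2*(-1061)*(-1/3245711) - 4477378) + 2765379) = 1/(1/(-2122/3245711 - 4477378) + 2765379) = 1/(1/(-14532275027880/3245711) + 2765379) = 1/(-3245711/14532275027880 + 2765379) = 1/(40187248184320520809/14532275027880) = 14532275027880/40187248184320520809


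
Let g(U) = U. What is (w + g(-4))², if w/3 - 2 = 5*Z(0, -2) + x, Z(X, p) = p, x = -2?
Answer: 1156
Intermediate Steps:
w = -30 (w = 6 + 3*(5*(-2) - 2) = 6 + 3*(-10 - 2) = 6 + 3*(-12) = 6 - 36 = -30)
(w + g(-4))² = (-30 - 4)² = (-34)² = 1156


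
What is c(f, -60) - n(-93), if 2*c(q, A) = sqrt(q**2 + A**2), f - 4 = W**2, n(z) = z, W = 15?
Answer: 93 + sqrt(56041)/2 ≈ 211.36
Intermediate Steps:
f = 229 (f = 4 + 15**2 = 4 + 225 = 229)
c(q, A) = sqrt(A**2 + q**2)/2 (c(q, A) = sqrt(q**2 + A**2)/2 = sqrt(A**2 + q**2)/2)
c(f, -60) - n(-93) = sqrt((-60)**2 + 229**2)/2 - 1*(-93) = sqrt(3600 + 52441)/2 + 93 = sqrt(56041)/2 + 93 = 93 + sqrt(56041)/2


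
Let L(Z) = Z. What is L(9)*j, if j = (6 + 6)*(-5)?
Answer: -540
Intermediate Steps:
j = -60 (j = 12*(-5) = -60)
L(9)*j = 9*(-60) = -540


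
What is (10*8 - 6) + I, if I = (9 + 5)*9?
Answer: 200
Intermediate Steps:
I = 126 (I = 14*9 = 126)
(10*8 - 6) + I = (10*8 - 6) + 126 = (80 - 6) + 126 = 74 + 126 = 200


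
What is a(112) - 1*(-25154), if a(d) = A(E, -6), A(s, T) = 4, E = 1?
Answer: 25158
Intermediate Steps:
a(d) = 4
a(112) - 1*(-25154) = 4 - 1*(-25154) = 4 + 25154 = 25158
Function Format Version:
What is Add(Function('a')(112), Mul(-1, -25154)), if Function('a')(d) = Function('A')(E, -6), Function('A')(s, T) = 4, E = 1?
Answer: 25158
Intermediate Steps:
Function('a')(d) = 4
Add(Function('a')(112), Mul(-1, -25154)) = Add(4, Mul(-1, -25154)) = Add(4, 25154) = 25158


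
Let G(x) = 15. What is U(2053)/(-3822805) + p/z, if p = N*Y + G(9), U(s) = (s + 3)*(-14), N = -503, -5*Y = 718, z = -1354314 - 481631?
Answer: -31905109227/1002637103675 ≈ -0.031821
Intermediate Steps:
z = -1835945
Y = -718/5 (Y = -1/5*718 = -718/5 ≈ -143.60)
U(s) = -42 - 14*s (U(s) = (3 + s)*(-14) = -42 - 14*s)
p = 361229/5 (p = -503*(-718/5) + 15 = 361154/5 + 15 = 361229/5 ≈ 72246.)
U(2053)/(-3822805) + p/z = (-42 - 14*2053)/(-3822805) + (361229/5)/(-1835945) = (-42 - 28742)*(-1/3822805) + (361229/5)*(-1/1835945) = -28784*(-1/3822805) - 361229/9179725 = 4112/546115 - 361229/9179725 = -31905109227/1002637103675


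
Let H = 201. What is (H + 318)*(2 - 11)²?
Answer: 42039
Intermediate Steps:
(H + 318)*(2 - 11)² = (201 + 318)*(2 - 11)² = 519*(-9)² = 519*81 = 42039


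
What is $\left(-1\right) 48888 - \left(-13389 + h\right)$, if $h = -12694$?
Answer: $-22805$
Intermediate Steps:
$\left(-1\right) 48888 - \left(-13389 + h\right) = \left(-1\right) 48888 - \left(-13389 - 12694\right) = -48888 - -26083 = -48888 + 26083 = -22805$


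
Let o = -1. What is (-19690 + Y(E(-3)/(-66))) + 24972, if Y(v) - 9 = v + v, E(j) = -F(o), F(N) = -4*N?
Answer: 174607/33 ≈ 5291.1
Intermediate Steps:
E(j) = -4 (E(j) = -(-4)*(-1) = -1*4 = -4)
Y(v) = 9 + 2*v (Y(v) = 9 + (v + v) = 9 + 2*v)
(-19690 + Y(E(-3)/(-66))) + 24972 = (-19690 + (9 + 2*(-4/(-66)))) + 24972 = (-19690 + (9 + 2*(-4*(-1/66)))) + 24972 = (-19690 + (9 + 2*(2/33))) + 24972 = (-19690 + (9 + 4/33)) + 24972 = (-19690 + 301/33) + 24972 = -649469/33 + 24972 = 174607/33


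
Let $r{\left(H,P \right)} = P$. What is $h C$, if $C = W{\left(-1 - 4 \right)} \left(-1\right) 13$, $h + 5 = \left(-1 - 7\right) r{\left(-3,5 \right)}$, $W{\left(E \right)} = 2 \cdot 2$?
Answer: $2340$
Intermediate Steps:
$W{\left(E \right)} = 4$
$h = -45$ ($h = -5 + \left(-1 - 7\right) 5 = -5 - 40 = -45$)
$C = -52$ ($C = 4 \left(-1\right) 13 = \left(-4\right) 13 = -52$)
$h C = \left(-45\right) \left(-52\right) = 2340$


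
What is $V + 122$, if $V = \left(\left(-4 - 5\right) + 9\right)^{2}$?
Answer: $122$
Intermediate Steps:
$V = 0$ ($V = \left(\left(-4 - 5\right) + 9\right)^{2} = \left(-9 + 9\right)^{2} = 0^{2} = 0$)
$V + 122 = 0 + 122 = 122$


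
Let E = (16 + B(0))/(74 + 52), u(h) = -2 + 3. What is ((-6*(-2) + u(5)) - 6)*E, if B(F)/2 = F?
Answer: 8/9 ≈ 0.88889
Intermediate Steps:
B(F) = 2*F
u(h) = 1
E = 8/63 (E = (16 + 2*0)/(74 + 52) = (16 + 0)/126 = 16*(1/126) = 8/63 ≈ 0.12698)
((-6*(-2) + u(5)) - 6)*E = ((-6*(-2) + 1) - 6)*(8/63) = ((12 + 1) - 6)*(8/63) = (13 - 6)*(8/63) = 7*(8/63) = 8/9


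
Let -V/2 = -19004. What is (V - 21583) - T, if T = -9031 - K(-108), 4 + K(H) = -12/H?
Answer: 229069/9 ≈ 25452.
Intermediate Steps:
V = 38008 (V = -2*(-19004) = 38008)
K(H) = -4 - 12/H
T = -81244/9 (T = -9031 - (-4 - 12/(-108)) = -9031 - (-4 - 12*(-1/108)) = -9031 - (-4 + 1/9) = -9031 - 1*(-35/9) = -9031 + 35/9 = -81244/9 ≈ -9027.1)
(V - 21583) - T = (38008 - 21583) - 1*(-81244/9) = 16425 + 81244/9 = 229069/9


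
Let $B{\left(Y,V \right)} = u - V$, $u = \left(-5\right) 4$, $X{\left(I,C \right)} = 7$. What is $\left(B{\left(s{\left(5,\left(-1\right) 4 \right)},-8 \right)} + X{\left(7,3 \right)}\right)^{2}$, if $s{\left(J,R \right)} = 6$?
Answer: $25$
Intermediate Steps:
$u = -20$
$B{\left(Y,V \right)} = -20 - V$
$\left(B{\left(s{\left(5,\left(-1\right) 4 \right)},-8 \right)} + X{\left(7,3 \right)}\right)^{2} = \left(\left(-20 - -8\right) + 7\right)^{2} = \left(\left(-20 + 8\right) + 7\right)^{2} = \left(-12 + 7\right)^{2} = \left(-5\right)^{2} = 25$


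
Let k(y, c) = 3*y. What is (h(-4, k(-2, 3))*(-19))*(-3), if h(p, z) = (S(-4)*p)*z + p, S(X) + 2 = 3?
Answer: 1140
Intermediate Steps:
S(X) = 1 (S(X) = -2 + 3 = 1)
h(p, z) = p + p*z (h(p, z) = (1*p)*z + p = p*z + p = p + p*z)
(h(-4, k(-2, 3))*(-19))*(-3) = (-4*(1 + 3*(-2))*(-19))*(-3) = (-4*(1 - 6)*(-19))*(-3) = (-4*(-5)*(-19))*(-3) = (20*(-19))*(-3) = -380*(-3) = 1140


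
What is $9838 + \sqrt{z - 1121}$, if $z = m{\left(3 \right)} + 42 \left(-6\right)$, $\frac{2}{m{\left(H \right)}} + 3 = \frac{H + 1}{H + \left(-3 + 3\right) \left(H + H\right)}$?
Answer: $9838 + \frac{i \sqrt{34355}}{5} \approx 9838.0 + 37.07 i$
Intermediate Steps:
$m{\left(H \right)} = \frac{2}{-3 + \frac{1 + H}{H}}$ ($m{\left(H \right)} = \frac{2}{-3 + \frac{H + 1}{H + \left(-3 + 3\right) \left(H + H\right)}} = \frac{2}{-3 + \frac{1 + H}{H + 0 \cdot 2 H}} = \frac{2}{-3 + \frac{1 + H}{H + 0}} = \frac{2}{-3 + \frac{1 + H}{H}}$)
$z = - \frac{1266}{5}$ ($z = \left(-2\right) 3 \frac{1}{-1 + 2 \cdot 3} + 42 \left(-6\right) = \left(-2\right) 3 \frac{1}{-1 + 6} - 252 = \left(-2\right) 3 \cdot \frac{1}{5} - 252 = - \frac{6}{5} - 252 = - \frac{1266}{5} \approx -253.2$)
$9838 + \sqrt{z - 1121} = 9838 + \sqrt{- \frac{1266}{5} - 1121} = 9838 + \sqrt{- \frac{6871}{5}} = 9838 + \frac{i \sqrt{34355}}{5}$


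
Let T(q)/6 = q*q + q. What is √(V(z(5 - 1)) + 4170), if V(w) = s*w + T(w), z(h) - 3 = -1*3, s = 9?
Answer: √4170 ≈ 64.576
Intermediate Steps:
T(q) = 6*q + 6*q² (T(q) = 6*(q*q + q) = 6*(q² + q) = 6*(q + q²) = 6*q + 6*q²)
z(h) = 0 (z(h) = 3 - 1*3 = 3 - 3 = 0)
V(w) = 9*w + 6*w*(1 + w)
√(V(z(5 - 1)) + 4170) = √(3*0*(5 + 2*0) + 4170) = √(3*0*(5 + 0) + 4170) = √(3*0*5 + 4170) = √(0 + 4170) = √4170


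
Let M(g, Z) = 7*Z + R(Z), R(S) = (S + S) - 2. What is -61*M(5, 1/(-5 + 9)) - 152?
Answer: -669/4 ≈ -167.25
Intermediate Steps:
R(S) = -2 + 2*S (R(S) = 2*S - 2 = -2 + 2*S)
M(g, Z) = -2 + 9*Z (M(g, Z) = 7*Z + (-2 + 2*Z) = -2 + 9*Z)
-61*M(5, 1/(-5 + 9)) - 152 = -61*(-2 + 9/(-5 + 9)) - 152 = -61*(-2 + 9/4) - 152 = -61*¼ - 152 = -61/4 - 152 = -669/4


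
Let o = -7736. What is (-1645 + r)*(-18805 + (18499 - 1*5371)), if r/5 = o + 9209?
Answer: -32472440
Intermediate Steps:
r = 7365 (r = 5*(-7736 + 9209) = 5*1473 = 7365)
(-1645 + r)*(-18805 + (18499 - 1*5371)) = (-1645 + 7365)*(-18805 + (18499 - 1*5371)) = 5720*(-18805 + (18499 - 5371)) = 5720*(-18805 + 13128) = 5720*(-5677) = -32472440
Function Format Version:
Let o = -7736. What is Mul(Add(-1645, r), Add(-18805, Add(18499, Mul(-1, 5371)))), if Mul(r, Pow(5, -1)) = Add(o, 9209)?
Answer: -32472440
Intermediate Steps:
r = 7365 (r = Mul(5, Add(-7736, 9209)) = Mul(5, 1473) = 7365)
Mul(Add(-1645, r), Add(-18805, Add(18499, Mul(-1, 5371)))) = Mul(Add(-1645, 7365), Add(-18805, Add(18499, Mul(-1, 5371)))) = Mul(5720, Add(-18805, Add(18499, -5371))) = Mul(5720, Add(-18805, 13128)) = Mul(5720, -5677) = -32472440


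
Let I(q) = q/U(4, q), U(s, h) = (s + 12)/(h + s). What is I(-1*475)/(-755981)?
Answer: -223725/12095696 ≈ -0.018496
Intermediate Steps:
U(s, h) = (12 + s)/(h + s)
I(q) = q*(¼ + q/16) (I(q) = q/(((12 + 4)/(q + 4))) = q/((16/(4 + q))) = q*(¼ + q/16))
I(-1*475)/(-755981) = ((-1*475)*(4 - 1*475)/16)/(-755981) = ((1/16)*(-475)*(4 - 475))*(-1/755981) = ((1/16)*(-475)*(-471))*(-1/755981) = (223725/16)*(-1/755981) = -223725/12095696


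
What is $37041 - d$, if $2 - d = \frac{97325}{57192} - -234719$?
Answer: $\frac{15542480861}{57192} \approx 2.7176 \cdot 10^{5}$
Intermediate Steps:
$d = - \frac{13424031989}{57192}$ ($d = 2 - \left(\frac{97325}{57192} - -234719\right) = 2 - \left(97325 \cdot \frac{1}{57192} + 234719\right) = 2 - \left(\frac{97325}{57192} + 234719\right) = 2 - \frac{13424146373}{57192} = - \frac{13424031989}{57192} \approx -2.3472 \cdot 10^{5}$)
$37041 - d = 37041 - - \frac{13424031989}{57192} = 37041 + \frac{13424031989}{57192} = \frac{15542480861}{57192}$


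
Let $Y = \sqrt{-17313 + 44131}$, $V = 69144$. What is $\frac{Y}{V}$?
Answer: $\frac{\sqrt{26818}}{69144} \approx 0.0023684$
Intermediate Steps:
$Y = \sqrt{26818} \approx 163.76$
$\frac{Y}{V} = \frac{\sqrt{26818}}{69144}$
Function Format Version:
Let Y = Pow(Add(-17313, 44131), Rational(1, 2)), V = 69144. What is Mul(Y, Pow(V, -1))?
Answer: Mul(Rational(1, 69144), Pow(26818, Rational(1, 2))) ≈ 0.0023684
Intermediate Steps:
Y = Pow(26818, Rational(1, 2)) ≈ 163.76
Mul(Y, Pow(V, -1)) = Mul(Pow(26818, Rational(1, 2)), Pow(69144, -1)) = Mul(Pow(26818, Rational(1, 2)), Rational(1, 69144)) = Mul(Rational(1, 69144), Pow(26818, Rational(1, 2)))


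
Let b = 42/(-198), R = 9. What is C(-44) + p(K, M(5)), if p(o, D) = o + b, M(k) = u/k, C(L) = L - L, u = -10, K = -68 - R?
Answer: -2548/33 ≈ -77.212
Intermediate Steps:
K = -77 (K = -68 - 1*9 = -68 - 9 = -77)
b = -7/33 (b = 42*(-1/198) = -7/33 ≈ -0.21212)
C(L) = 0
M(k) = -10/k
p(o, D) = -7/33 + o (p(o, D) = o - 7/33 = -7/33 + o)
C(-44) + p(K, M(5)) = 0 + (-7/33 - 77) = 0 - 2548/33 = -2548/33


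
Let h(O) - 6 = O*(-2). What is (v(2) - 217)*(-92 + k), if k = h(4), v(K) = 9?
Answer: 19552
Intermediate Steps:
h(O) = 6 - 2*O (h(O) = 6 + O*(-2) = 6 - 2*O)
k = -2 (k = 6 - 2*4 = 6 - 8 = -2)
(v(2) - 217)*(-92 + k) = (9 - 217)*(-92 - 2) = -208*(-94) = 19552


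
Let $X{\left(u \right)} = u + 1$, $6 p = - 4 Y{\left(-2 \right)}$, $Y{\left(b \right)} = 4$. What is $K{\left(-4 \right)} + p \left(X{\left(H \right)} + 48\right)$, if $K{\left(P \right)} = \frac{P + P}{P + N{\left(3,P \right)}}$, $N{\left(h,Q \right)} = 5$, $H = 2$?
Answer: $-144$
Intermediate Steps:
$p = - \frac{8}{3}$ ($p = \frac{\left(-4\right) 4}{6} = \frac{1}{6} \left(-16\right) = - \frac{8}{3} \approx -2.6667$)
$X{\left(u \right)} = 1 + u$
$K{\left(P \right)} = \frac{2 P}{5 + P}$ ($K{\left(P \right)} = \frac{P + P}{P + 5} = \frac{2 P}{5 + P}$)
$K{\left(-4 \right)} + p \left(X{\left(H \right)} + 48\right) = 2 \left(-4\right) \frac{1}{5 - 4} - \frac{8 \left(\left(1 + 2\right) + 48\right)}{3} = 2 \left(-4\right) 1^{-1} - \frac{8 \left(3 + 48\right)}{3} = 2 \left(-4\right) 1 - 136 = -8 - 136 = -144$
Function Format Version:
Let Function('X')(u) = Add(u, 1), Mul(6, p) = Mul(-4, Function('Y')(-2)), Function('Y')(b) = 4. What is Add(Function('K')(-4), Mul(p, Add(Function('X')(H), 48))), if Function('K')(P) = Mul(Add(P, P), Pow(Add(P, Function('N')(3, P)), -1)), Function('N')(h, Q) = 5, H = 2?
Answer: -144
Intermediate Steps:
p = Rational(-8, 3) (p = Mul(Rational(1, 6), Mul(-4, 4)) = Mul(Rational(1, 6), -16) = Rational(-8, 3) ≈ -2.6667)
Function('X')(u) = Add(1, u)
Function('K')(P) = Mul(2, P, Pow(Add(5, P), -1)) (Function('K')(P) = Mul(Add(P, P), Pow(Add(P, 5), -1)) = Mul(Mul(2, P), Pow(Add(5, P), -1)) = Mul(2, P, Pow(Add(5, P), -1)))
Add(Function('K')(-4), Mul(p, Add(Function('X')(H), 48))) = Add(Mul(2, -4, Pow(Add(5, -4), -1)), Mul(Rational(-8, 3), Add(Add(1, 2), 48))) = Add(Mul(2, -4, Pow(1, -1)), Mul(Rational(-8, 3), Add(3, 48))) = Add(Mul(2, -4, 1), Mul(Rational(-8, 3), 51)) = Add(-8, -136) = -144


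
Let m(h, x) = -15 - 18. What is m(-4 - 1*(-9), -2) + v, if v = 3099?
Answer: 3066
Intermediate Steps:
m(h, x) = -33
m(-4 - 1*(-9), -2) + v = -33 + 3099 = 3066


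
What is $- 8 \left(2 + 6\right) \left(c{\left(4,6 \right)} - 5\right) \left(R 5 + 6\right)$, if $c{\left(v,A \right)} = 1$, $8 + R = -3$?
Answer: $-12544$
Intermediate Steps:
$R = -11$ ($R = -8 - 3 = -11$)
$- 8 \left(2 + 6\right) \left(c{\left(4,6 \right)} - 5\right) \left(R 5 + 6\right) = - 8 \left(2 + 6\right) \left(1 - 5\right) \left(\left(-11\right) 5 + 6\right) = - 8 \cdot 8 \left(-4\right) \left(-55 + 6\right) = \left(-8\right) \left(-32\right) \left(-49\right) = 256 \left(-49\right) = -12544$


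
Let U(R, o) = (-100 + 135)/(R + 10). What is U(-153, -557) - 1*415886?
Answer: -59471733/143 ≈ -4.1589e+5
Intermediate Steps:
U(R, o) = 35/(10 + R)
U(-153, -557) - 1*415886 = 35/(10 - 153) - 1*415886 = 35/(-143) - 415886 = 35*(-1/143) - 415886 = -35/143 - 415886 = -59471733/143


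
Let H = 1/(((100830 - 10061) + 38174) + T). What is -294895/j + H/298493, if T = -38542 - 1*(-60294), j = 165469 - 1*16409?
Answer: -2652958145979853/1340985575354620 ≈ -1.9784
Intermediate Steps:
j = 149060 (j = 165469 - 16409 = 149060)
T = 21752 (T = -38542 + 60294 = 21752)
H = 1/150695 (H = 1/(((100830 - 10061) + 38174) + 21752) = 1/((90769 + 38174) + 21752) = 1/(128943 + 21752) = 1/150695 ≈ 6.6359e-6)
-294895/j + H/298493 = -294895/149060 + (1/150695)/298493 = -294895*1/149060 + (1/150695)*(1/298493) = -58979/29812 + 1/44981402635 = -2652958145979853/1340985575354620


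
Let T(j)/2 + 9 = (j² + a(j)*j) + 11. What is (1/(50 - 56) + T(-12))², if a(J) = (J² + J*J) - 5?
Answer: 1521078001/36 ≈ 4.2252e+7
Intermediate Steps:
a(J) = -5 + 2*J² (a(J) = (J² + J²) - 5 = 2*J² - 5 = -5 + 2*J²)
T(j) = 4 + 2*j² + 2*j*(-5 + 2*j²) (T(j) = -18 + 2*((j² + (-5 + 2*j²)*j) + 11) = -18 + 2*((j² + j*(-5 + 2*j²)) + 11) = -18 + 2*(11 + j² + j*(-5 + 2*j²)) = -18 + (22 + 2*j² + 2*j*(-5 + 2*j²)) = 4 + 2*j² + 2*j*(-5 + 2*j²))
(1/(50 - 56) + T(-12))² = (1/(50 - 56) + (4 + 2*(-12)² + 2*(-12)*(-5 + 2*(-12)²)))² = (1/(-6) + (4 + 2*144 + 2*(-12)*(-5 + 2*144)))² = (-⅙ + (4 + 288 + 2*(-12)*(-5 + 288)))² = (-⅙ + (4 + 288 + 2*(-12)*283))² = (-⅙ + (4 + 288 - 6792))² = (-⅙ - 6500)² = (-39001/6)² = 1521078001/36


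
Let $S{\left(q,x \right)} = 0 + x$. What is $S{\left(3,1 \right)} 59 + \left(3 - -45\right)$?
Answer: $107$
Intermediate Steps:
$S{\left(q,x \right)} = x$
$S{\left(3,1 \right)} 59 + \left(3 - -45\right) = 1 \cdot 59 + \left(3 - -45\right) = 59 + \left(3 + 45\right) = 59 + 48 = 107$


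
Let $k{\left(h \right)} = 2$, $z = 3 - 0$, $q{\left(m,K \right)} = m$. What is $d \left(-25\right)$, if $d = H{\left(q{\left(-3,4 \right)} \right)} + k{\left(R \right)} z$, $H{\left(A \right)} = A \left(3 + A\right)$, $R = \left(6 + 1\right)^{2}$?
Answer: $-150$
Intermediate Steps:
$R = 49$ ($R = 7^{2} = 49$)
$z = 3$ ($z = 3 + 0 = 3$)
$d = 6$ ($d = - 3 \left(3 - 3\right) + 2 \cdot 3 = \left(-3\right) 0 + 6 = 0 + 6 = 6$)
$d \left(-25\right) = 6 \left(-25\right) = -150$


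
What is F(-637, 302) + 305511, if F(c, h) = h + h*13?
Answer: 309739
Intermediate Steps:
F(c, h) = 14*h (F(c, h) = h + 13*h = 14*h)
F(-637, 302) + 305511 = 14*302 + 305511 = 4228 + 305511 = 309739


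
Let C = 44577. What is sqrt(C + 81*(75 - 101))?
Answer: 33*sqrt(39) ≈ 206.08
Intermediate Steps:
sqrt(C + 81*(75 - 101)) = sqrt(44577 + 81*(75 - 101)) = sqrt(44577 + 81*(-26)) = sqrt(44577 - 2106) = sqrt(42471) = 33*sqrt(39)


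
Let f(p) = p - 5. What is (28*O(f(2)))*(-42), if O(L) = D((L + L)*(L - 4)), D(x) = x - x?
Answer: 0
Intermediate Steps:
f(p) = -5 + p
D(x) = 0
O(L) = 0
(28*O(f(2)))*(-42) = (28*0)*(-42) = 0*(-42) = 0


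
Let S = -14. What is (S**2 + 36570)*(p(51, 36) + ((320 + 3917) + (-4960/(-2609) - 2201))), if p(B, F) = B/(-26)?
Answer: 2538801219275/33917 ≈ 7.4853e+7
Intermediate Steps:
p(B, F) = -B/26 (p(B, F) = B*(-1/26) = -B/26)
(S**2 + 36570)*(p(51, 36) + ((320 + 3917) + (-4960/(-2609) - 2201))) = ((-14)**2 + 36570)*(-1/26*51 + ((320 + 3917) + (-4960/(-2609) - 2201))) = (196 + 36570)*(-51/26 + (4237 + (-4960*(-1/2609) - 2201))) = 36766*(-51/26 + (4237 + (4960/2609 - 2201))) = 36766*(-51/26 + (4237 - 5737449/2609)) = 36766*(-51/26 + 5316884/2609) = 36766*(138105925/67834) = 2538801219275/33917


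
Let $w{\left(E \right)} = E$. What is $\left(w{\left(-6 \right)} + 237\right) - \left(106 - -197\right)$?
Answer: $-72$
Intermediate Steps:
$\left(w{\left(-6 \right)} + 237\right) - \left(106 - -197\right) = \left(-6 + 237\right) - \left(106 - -197\right) = 231 - \left(106 + 197\right) = 231 - 303 = -72$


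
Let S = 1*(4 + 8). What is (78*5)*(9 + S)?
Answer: 8190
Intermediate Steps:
S = 12 (S = 1*12 = 12)
(78*5)*(9 + S) = (78*5)*(9 + 12) = 390*21 = 8190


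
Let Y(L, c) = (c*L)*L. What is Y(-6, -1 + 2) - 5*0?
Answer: 36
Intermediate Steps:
Y(L, c) = c*L² (Y(L, c) = (L*c)*L = c*L²)
Y(-6, -1 + 2) - 5*0 = (-1 + 2)*(-6)² - 5*0 = 1*36 + 0 = 36 + 0 = 36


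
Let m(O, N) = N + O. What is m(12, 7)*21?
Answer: 399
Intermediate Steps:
m(12, 7)*21 = (7 + 12)*21 = 19*21 = 399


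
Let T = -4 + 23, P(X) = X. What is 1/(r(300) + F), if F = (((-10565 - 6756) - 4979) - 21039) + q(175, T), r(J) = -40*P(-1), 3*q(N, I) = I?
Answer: -3/129878 ≈ -2.3099e-5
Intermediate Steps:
T = 19
q(N, I) = I/3
r(J) = 40 (r(J) = -40*(-1) = 40)
F = -129998/3 (F = (((-10565 - 6756) - 4979) - 21039) + (1/3)*19 = ((-17321 - 4979) - 21039) + 19/3 = (-22300 - 21039) + 19/3 = -43339 + 19/3 = -129998/3 ≈ -43333.)
1/(r(300) + F) = 1/(40 - 129998/3) = 1/(-129878/3) = -3/129878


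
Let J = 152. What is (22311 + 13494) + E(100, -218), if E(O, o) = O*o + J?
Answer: 14157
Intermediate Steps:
E(O, o) = 152 + O*o (E(O, o) = O*o + 152 = 152 + O*o)
(22311 + 13494) + E(100, -218) = (22311 + 13494) + (152 + 100*(-218)) = 35805 + (152 - 21800) = 35805 - 21648 = 14157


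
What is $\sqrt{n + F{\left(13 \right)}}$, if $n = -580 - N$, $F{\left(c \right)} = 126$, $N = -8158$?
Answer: $6 \sqrt{214} \approx 87.772$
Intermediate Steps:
$n = 7578$ ($n = -580 - -8158 = -580 + 8158 = 7578$)
$\sqrt{n + F{\left(13 \right)}} = \sqrt{7578 + 126} = \sqrt{7704} = 6 \sqrt{214}$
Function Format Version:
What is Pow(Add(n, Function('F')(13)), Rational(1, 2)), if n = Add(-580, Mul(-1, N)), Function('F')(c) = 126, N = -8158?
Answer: Mul(6, Pow(214, Rational(1, 2))) ≈ 87.772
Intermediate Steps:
n = 7578 (n = Add(-580, Mul(-1, -8158)) = Add(-580, 8158) = 7578)
Pow(Add(n, Function('F')(13)), Rational(1, 2)) = Pow(Add(7578, 126), Rational(1, 2)) = Pow(7704, Rational(1, 2)) = Mul(6, Pow(214, Rational(1, 2)))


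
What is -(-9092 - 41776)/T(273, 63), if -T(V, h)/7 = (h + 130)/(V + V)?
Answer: -3967704/193 ≈ -20558.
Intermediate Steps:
T(V, h) = -7*(130 + h)/(2*V) (T(V, h) = -7*(h + 130)/(V + V) = -7*(130 + h)/(2*V))
-(-9092 - 41776)/T(273, 63) = -(-9092 - 41776)/((7/2)*(-130 - 1*63)/273) = -(-50868)/((7/2)*(1/273)*(-130 - 63)) = -(-50868)/((7/2)*(1/273)*(-193)) = -(-50868)/(-193/78) = -(-50868)*(-78)/193 = -1*3967704/193 = -3967704/193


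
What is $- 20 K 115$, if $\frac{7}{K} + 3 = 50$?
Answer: $- \frac{16100}{47} \approx -342.55$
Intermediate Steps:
$K = \frac{7}{47}$ ($K = \frac{7}{-3 + 50} = \frac{7}{47} \approx 0.14894$)
$- 20 K 115 = \left(-20\right) \frac{7}{47} \cdot 115 = \left(- \frac{140}{47}\right) 115 = - \frac{16100}{47}$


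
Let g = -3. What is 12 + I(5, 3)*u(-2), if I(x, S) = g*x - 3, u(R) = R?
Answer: 48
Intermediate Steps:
I(x, S) = -3 - 3*x (I(x, S) = -3*x - 3 = -3 - 3*x)
12 + I(5, 3)*u(-2) = 12 + (-3 - 3*5)*(-2) = 12 + (-3 - 15)*(-2) = 12 - 18*(-2) = 12 + 36 = 48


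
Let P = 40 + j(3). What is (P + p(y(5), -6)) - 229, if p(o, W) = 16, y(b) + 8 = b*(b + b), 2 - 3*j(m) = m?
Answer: -520/3 ≈ -173.33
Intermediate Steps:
j(m) = ⅔ - m/3
y(b) = -8 + 2*b² (y(b) = -8 + b*(b + b) = -8 + b*(2*b) = -8 + 2*b²)
P = 119/3 (P = 40 + (⅔ - ⅓*3) = 40 + (⅔ - 1) = 40 - ⅓ = 119/3 ≈ 39.667)
(P + p(y(5), -6)) - 229 = (119/3 + 16) - 229 = 167/3 - 229 = -520/3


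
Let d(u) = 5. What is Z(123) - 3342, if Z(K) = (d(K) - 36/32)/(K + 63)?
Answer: -160415/48 ≈ -3342.0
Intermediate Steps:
Z(K) = 31/(8*(63 + K)) (Z(K) = (5 - 36/32)/(K + 63) = (5 - 36*1/32)/(63 + K) = (5 - 9/8)/(63 + K) = 31/(8*(63 + K)))
Z(123) - 3342 = 31/(8*(63 + 123)) - 3342 = (31/8)/186 - 3342 = (31/8)*(1/186) - 3342 = 1/48 - 3342 = -160415/48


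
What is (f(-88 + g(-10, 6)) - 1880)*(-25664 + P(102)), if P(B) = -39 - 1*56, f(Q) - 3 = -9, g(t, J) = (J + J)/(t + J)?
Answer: 48581474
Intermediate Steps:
g(t, J) = 2*J/(J + t) (g(t, J) = (2*J)/(J + t) = 2*J/(J + t))
f(Q) = -6 (f(Q) = 3 - 9 = -6)
P(B) = -95 (P(B) = -39 - 56 = -95)
(f(-88 + g(-10, 6)) - 1880)*(-25664 + P(102)) = (-6 - 1880)*(-25664 - 95) = -1886*(-25759) = 48581474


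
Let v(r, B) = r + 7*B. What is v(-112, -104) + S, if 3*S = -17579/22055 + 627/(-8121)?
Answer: -50167822016/59702885 ≈ -840.29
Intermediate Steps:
S = -17398616/59702885 (S = (-17579/22055 + 627/(-8121))/3 = (-17579*1/22055 + 627*(-1/8121))/3 = (-17579/22055 - 209/2707)/3 = (1/3)*(-52195848/59702885) = -17398616/59702885 ≈ -0.29142)
v(-112, -104) + S = (-112 + 7*(-104)) - 17398616/59702885 = (-112 - 728) - 17398616/59702885 = -840 - 17398616/59702885 = -50167822016/59702885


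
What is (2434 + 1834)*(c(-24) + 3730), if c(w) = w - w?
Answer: 15919640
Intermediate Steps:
c(w) = 0
(2434 + 1834)*(c(-24) + 3730) = (2434 + 1834)*(0 + 3730) = 4268*3730 = 15919640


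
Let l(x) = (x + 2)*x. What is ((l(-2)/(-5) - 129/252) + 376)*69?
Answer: 725443/28 ≈ 25909.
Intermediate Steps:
l(x) = x*(2 + x) (l(x) = (2 + x)*x = x*(2 + x))
((l(-2)/(-5) - 129/252) + 376)*69 = ((-2*(2 - 2)/(-5) - 129/252) + 376)*69 = ((-2*0*(-⅕) - 129*1/252) + 376)*69 = ((0*(-⅕) - 43/84) + 376)*69 = ((0 - 43/84) + 376)*69 = (-43/84 + 376)*69 = (31541/84)*69 = 725443/28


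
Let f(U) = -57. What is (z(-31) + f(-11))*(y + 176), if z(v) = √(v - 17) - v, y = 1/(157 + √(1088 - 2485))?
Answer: -(13 - 2*I*√3)*(4584253 - I*√1397)/13023 ≈ -4576.1 + 1219.4*I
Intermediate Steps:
y = 1/(157 + I*√1397) (y = 1/(157 + √(-1397)) = 1/(157 + I*√1397) ≈ 0.0060278 - 0.001435*I)
z(v) = √(-17 + v) - v
(z(-31) + f(-11))*(y + 176) = ((√(-17 - 31) - 1*(-31)) - 57)*((157/26046 - I*√1397/26046) + 176) = ((√(-48) + 31) - 57)*(4584253/26046 - I*√1397/26046) = ((4*I*√3 + 31) - 57)*(4584253/26046 - I*√1397/26046) = ((31 + 4*I*√3) - 57)*(4584253/26046 - I*√1397/26046) = (-26 + 4*I*√3)*(4584253/26046 - I*√1397/26046)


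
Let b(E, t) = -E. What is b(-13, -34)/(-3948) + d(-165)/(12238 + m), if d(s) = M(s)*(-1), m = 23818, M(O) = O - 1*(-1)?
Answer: 22343/17793636 ≈ 0.0012557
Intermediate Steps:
M(O) = 1 + O (M(O) = O + 1 = 1 + O)
d(s) = -1 - s (d(s) = (1 + s)*(-1) = -1 - s)
b(-13, -34)/(-3948) + d(-165)/(12238 + m) = -1*(-13)/(-3948) + (-1 - 1*(-165))/(12238 + 23818) = 13*(-1/3948) + (-1 + 165)/36056 = -13/3948 + 164*(1/36056) = -13/3948 + 41/9014 = 22343/17793636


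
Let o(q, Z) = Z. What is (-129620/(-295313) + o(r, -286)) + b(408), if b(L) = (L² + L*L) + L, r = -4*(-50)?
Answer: 98354124270/295313 ≈ 3.3305e+5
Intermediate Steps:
r = 200
b(L) = L + 2*L² (b(L) = (L² + L²) + L = 2*L² + L = L + 2*L²)
(-129620/(-295313) + o(r, -286)) + b(408) = (-129620/(-295313) - 286) + 408*(1 + 2*408) = (-129620*(-1/295313) - 286) + 408*(1 + 816) = (129620/295313 - 286) + 408*817 = -84329898/295313 + 333336 = 98354124270/295313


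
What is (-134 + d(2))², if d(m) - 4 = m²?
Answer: 15876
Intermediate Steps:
d(m) = 4 + m²
(-134 + d(2))² = (-134 + (4 + 2²))² = (-134 + (4 + 4))² = (-134 + 8)² = (-126)² = 15876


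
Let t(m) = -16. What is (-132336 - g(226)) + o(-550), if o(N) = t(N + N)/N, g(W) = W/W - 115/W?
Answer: -8224711117/62150 ≈ -1.3234e+5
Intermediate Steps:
g(W) = 1 - 115/W
o(N) = -16/N
(-132336 - g(226)) + o(-550) = (-132336 - (-115 + 226)/226) - 16/(-550) = (-132336 - 111/226) - 16*(-1/550) = (-132336 - 1*111/226) + 8/275 = (-132336 - 111/226) + 8/275 = -29908047/226 + 8/275 = -8224711117/62150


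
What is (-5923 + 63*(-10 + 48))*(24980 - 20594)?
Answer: -15478194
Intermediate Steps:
(-5923 + 63*(-10 + 48))*(24980 - 20594) = (-5923 + 63*38)*4386 = (-5923 + 2394)*4386 = -3529*4386 = -15478194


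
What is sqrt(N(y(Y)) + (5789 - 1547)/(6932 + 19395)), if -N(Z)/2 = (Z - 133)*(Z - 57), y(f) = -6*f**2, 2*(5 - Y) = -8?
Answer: 18*I*sqrt(29348237627)/3761 ≈ 819.9*I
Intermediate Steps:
Y = 9 (Y = 5 - 1/2*(-8) = 5 + 4 = 9)
N(Z) = -2*(-133 + Z)*(-57 + Z) (N(Z) = -2*(Z - 133)*(Z - 57) = -2*(-133 + Z)*(-57 + Z))
sqrt(N(y(Y)) + (5789 - 1547)/(6932 + 19395)) = sqrt((-15162 - 2*(-6*9**2)**2 + 380*(-6*9**2)) + (5789 - 1547)/(6932 + 19395)) = sqrt((-15162 - 2*(-6*81)**2 + 380*(-6*81)) + 4242/26327) = sqrt((-15162 - 2*(-486)**2 + 380*(-486)) + 4242*(1/26327)) = sqrt((-15162 - 2*236196 - 184680) + 606/3761) = sqrt((-15162 - 472392 - 184680) + 606/3761) = sqrt(-672234 + 606/3761) = sqrt(-2528271468/3761) = 18*I*sqrt(29348237627)/3761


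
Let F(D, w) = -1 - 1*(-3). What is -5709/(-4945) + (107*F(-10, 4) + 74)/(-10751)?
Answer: 59953299/53163695 ≈ 1.1277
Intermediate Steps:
F(D, w) = 2 (F(D, w) = -1 + 3 = 2)
-5709/(-4945) + (107*F(-10, 4) + 74)/(-10751) = -5709/(-4945) + (107*2 + 74)/(-10751) = -5709*(-1/4945) + (214 + 74)*(-1/10751) = 5709/4945 + 288*(-1/10751) = 5709/4945 - 288/10751 = 59953299/53163695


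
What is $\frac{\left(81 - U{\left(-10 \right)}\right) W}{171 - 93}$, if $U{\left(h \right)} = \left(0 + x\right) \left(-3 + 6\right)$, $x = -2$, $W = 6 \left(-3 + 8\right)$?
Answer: $\frac{435}{13} \approx 33.462$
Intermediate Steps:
$W = 30$ ($W = 6 \cdot 5 = 30$)
$U{\left(h \right)} = -6$ ($U{\left(h \right)} = \left(0 - 2\right) \left(-3 + 6\right) = \left(-2\right) 3 = -6$)
$\frac{\left(81 - U{\left(-10 \right)}\right) W}{171 - 93} = \frac{\left(81 - -6\right) 30}{171 - 93} = \frac{\left(81 + 6\right) 30}{78} = 87 \cdot 30 \cdot \frac{1}{78} = 2610 \cdot \frac{1}{78} = \frac{435}{13}$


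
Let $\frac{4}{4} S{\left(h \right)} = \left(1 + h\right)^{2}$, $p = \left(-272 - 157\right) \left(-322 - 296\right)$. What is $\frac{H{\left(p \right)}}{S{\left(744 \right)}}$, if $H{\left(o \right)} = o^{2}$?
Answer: $\frac{70289674884}{555025} \approx 1.2664 \cdot 10^{5}$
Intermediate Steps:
$p = 265122$ ($p = \left(-429\right) \left(-618\right) = 265122$)
$S{\left(h \right)} = \left(1 + h\right)^{2}$
$\frac{H{\left(p \right)}}{S{\left(744 \right)}} = \frac{265122^{2}}{\left(1 + 744\right)^{2}} = \frac{70289674884}{745^{2}} = \frac{70289674884}{555025}$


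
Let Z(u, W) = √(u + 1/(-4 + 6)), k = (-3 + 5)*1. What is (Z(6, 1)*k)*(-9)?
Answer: -9*√26 ≈ -45.891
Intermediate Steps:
k = 2 (k = 2*1 = 2)
Z(u, W) = √(½ + u) (Z(u, W) = √(u + 1/2) = √(u + ½) = √(½ + u))
(Z(6, 1)*k)*(-9) = ((√(2 + 4*6)/2)*2)*(-9) = ((√(2 + 24)/2)*2)*(-9) = ((√26/2)*2)*(-9) = √26*(-9) = -9*√26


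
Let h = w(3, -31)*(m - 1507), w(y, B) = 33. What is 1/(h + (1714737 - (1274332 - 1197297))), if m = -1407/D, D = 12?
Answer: 4/6336407 ≈ 6.3127e-7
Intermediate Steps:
m = -469/4 (m = -1407/12 = -1407*1/12 = -469/4 ≈ -117.25)
h = -214401/4 (h = 33*(-469/4 - 1507) = 33*(-6497/4) = -214401/4 ≈ -53600.)
1/(h + (1714737 - (1274332 - 1197297))) = 1/(-214401/4 + (1714737 - (1274332 - 1197297))) = 1/(-214401/4 + (1714737 - 1*77035)) = 1/(-214401/4 + (1714737 - 77035)) = 1/(-214401/4 + 1637702) = 1/(6336407/4) = 4/6336407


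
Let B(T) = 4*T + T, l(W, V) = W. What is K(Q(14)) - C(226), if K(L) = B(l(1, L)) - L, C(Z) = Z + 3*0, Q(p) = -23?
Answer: -198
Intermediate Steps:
C(Z) = Z (C(Z) = Z + 0 = Z)
B(T) = 5*T
K(L) = 5 - L (K(L) = 5*1 - L = 5 - L)
K(Q(14)) - C(226) = (5 - 1*(-23)) - 1*226 = (5 + 23) - 226 = 28 - 226 = -198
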